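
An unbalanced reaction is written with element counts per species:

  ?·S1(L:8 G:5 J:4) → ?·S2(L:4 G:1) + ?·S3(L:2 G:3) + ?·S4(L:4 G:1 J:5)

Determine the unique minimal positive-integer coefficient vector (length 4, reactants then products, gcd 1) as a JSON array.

L: 5·8 = 40 | 3·4+6·2+4·4 = 40
G: 5·5 = 25 | 3·1+6·3+4·1 = 25
J: 5·4 = 20 | 3·0+6·0+4·5 = 20
gcd(5,3,6,4) = 1

Coefficients: [5, 3, 6, 4]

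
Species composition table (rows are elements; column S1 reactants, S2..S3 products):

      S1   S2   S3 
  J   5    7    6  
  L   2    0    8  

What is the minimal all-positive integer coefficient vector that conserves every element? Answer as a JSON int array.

Coefficients: [4, 2, 1]

J: 4·5 = 20 | 2·7+1·6 = 20
L: 4·2 = 8 | 2·0+1·8 = 8
gcd(4,2,1) = 1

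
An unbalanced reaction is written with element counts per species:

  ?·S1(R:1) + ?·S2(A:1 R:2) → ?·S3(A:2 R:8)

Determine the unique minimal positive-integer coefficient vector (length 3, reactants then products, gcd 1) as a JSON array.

A: 4·0+2·1 = 2 | 1·2 = 2
R: 4·1+2·2 = 8 | 1·8 = 8
gcd(4,2,1) = 1

Coefficients: [4, 2, 1]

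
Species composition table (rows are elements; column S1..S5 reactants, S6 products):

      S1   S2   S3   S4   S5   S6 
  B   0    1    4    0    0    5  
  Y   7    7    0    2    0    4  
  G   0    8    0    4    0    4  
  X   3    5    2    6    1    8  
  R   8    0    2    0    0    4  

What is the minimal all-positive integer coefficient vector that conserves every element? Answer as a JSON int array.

Coefficients: [1, 1, 6, 3, 2, 5]

B: 1·0+1·1+6·4+3·0+2·0 = 25 | 5·5 = 25
Y: 1·7+1·7+6·0+3·2+2·0 = 20 | 5·4 = 20
G: 1·0+1·8+6·0+3·4+2·0 = 20 | 5·4 = 20
X: 1·3+1·5+6·2+3·6+2·1 = 40 | 5·8 = 40
R: 1·8+1·0+6·2+3·0+2·0 = 20 | 5·4 = 20
gcd(1,1,6,3,2,5) = 1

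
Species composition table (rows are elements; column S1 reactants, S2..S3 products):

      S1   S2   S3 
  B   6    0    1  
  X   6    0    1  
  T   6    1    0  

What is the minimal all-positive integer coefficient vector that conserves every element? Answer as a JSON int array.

B: 1·6 = 6 | 6·0+6·1 = 6
X: 1·6 = 6 | 6·0+6·1 = 6
T: 1·6 = 6 | 6·1+6·0 = 6
gcd(1,6,6) = 1

Coefficients: [1, 6, 6]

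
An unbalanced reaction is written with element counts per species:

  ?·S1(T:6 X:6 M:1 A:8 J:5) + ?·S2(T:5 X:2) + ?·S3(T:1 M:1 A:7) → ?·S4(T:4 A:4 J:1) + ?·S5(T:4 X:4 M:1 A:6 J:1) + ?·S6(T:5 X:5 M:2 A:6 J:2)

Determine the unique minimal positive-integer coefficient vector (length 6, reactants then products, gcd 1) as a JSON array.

T: 3·6+6·5+6·1 = 54 | 6·4+5·4+2·5 = 54
X: 3·6+6·2+6·0 = 30 | 6·0+5·4+2·5 = 30
M: 3·1+6·0+6·1 = 9 | 6·0+5·1+2·2 = 9
A: 3·8+6·0+6·7 = 66 | 6·4+5·6+2·6 = 66
J: 3·5+6·0+6·0 = 15 | 6·1+5·1+2·2 = 15
gcd(3,6,6,6,5,2) = 1

Coefficients: [3, 6, 6, 6, 5, 2]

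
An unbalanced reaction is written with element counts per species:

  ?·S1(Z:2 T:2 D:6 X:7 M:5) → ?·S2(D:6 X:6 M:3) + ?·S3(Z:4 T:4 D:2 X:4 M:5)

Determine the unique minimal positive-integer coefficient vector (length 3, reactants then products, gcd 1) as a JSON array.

Coefficients: [6, 5, 3]

Z: 6·2 = 12 | 5·0+3·4 = 12
T: 6·2 = 12 | 5·0+3·4 = 12
D: 6·6 = 36 | 5·6+3·2 = 36
X: 6·7 = 42 | 5·6+3·4 = 42
M: 6·5 = 30 | 5·3+3·5 = 30
gcd(6,5,3) = 1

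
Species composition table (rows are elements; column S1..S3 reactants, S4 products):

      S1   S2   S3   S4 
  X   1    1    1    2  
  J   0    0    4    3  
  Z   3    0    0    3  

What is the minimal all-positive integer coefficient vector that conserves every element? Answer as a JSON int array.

X: 4·1+1·1+3·1 = 8 | 4·2 = 8
J: 4·0+1·0+3·4 = 12 | 4·3 = 12
Z: 4·3+1·0+3·0 = 12 | 4·3 = 12
gcd(4,1,3,4) = 1

Coefficients: [4, 1, 3, 4]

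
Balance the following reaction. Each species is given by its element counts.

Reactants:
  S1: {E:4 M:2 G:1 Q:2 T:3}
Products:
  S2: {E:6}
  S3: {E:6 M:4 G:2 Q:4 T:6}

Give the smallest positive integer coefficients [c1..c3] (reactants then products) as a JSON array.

E: 6·4 = 24 | 1·6+3·6 = 24
M: 6·2 = 12 | 1·0+3·4 = 12
G: 6·1 = 6 | 1·0+3·2 = 6
Q: 6·2 = 12 | 1·0+3·4 = 12
T: 6·3 = 18 | 1·0+3·6 = 18
gcd(6,1,3) = 1

Coefficients: [6, 1, 3]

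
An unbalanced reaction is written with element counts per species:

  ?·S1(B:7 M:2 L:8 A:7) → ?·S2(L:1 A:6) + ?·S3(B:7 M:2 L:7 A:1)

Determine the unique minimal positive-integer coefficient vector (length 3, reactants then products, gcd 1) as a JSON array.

Coefficients: [1, 1, 1]

B: 1·7 = 7 | 1·0+1·7 = 7
M: 1·2 = 2 | 1·0+1·2 = 2
L: 1·8 = 8 | 1·1+1·7 = 8
A: 1·7 = 7 | 1·6+1·1 = 7
gcd(1,1,1) = 1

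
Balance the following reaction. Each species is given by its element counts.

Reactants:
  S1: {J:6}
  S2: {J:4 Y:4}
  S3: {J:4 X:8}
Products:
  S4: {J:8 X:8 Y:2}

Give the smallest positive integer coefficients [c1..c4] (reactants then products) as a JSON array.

J: 2·6+3·4+6·4 = 48 | 6·8 = 48
X: 2·0+3·0+6·8 = 48 | 6·8 = 48
Y: 2·0+3·4+6·0 = 12 | 6·2 = 12
gcd(2,3,6,6) = 1

Coefficients: [2, 3, 6, 6]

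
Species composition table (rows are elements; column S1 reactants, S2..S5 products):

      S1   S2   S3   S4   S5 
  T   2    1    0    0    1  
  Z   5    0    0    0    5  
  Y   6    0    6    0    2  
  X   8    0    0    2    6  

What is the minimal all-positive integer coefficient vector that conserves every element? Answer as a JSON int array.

Coefficients: [3, 3, 2, 3, 3]

T: 3·2 = 6 | 3·1+2·0+3·0+3·1 = 6
Z: 3·5 = 15 | 3·0+2·0+3·0+3·5 = 15
Y: 3·6 = 18 | 3·0+2·6+3·0+3·2 = 18
X: 3·8 = 24 | 3·0+2·0+3·2+3·6 = 24
gcd(3,3,2,3,3) = 1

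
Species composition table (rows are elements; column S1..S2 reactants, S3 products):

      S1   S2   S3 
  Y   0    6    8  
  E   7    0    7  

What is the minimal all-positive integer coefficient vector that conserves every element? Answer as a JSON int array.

Y: 3·0+4·6 = 24 | 3·8 = 24
E: 3·7+4·0 = 21 | 3·7 = 21
gcd(3,4,3) = 1

Coefficients: [3, 4, 3]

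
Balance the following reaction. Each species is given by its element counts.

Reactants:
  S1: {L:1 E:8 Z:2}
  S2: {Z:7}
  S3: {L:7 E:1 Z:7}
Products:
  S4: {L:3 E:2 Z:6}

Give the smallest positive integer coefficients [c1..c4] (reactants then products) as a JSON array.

L: 1·1+2·0+2·7 = 15 | 5·3 = 15
E: 1·8+2·0+2·1 = 10 | 5·2 = 10
Z: 1·2+2·7+2·7 = 30 | 5·6 = 30
gcd(1,2,2,5) = 1

Coefficients: [1, 2, 2, 5]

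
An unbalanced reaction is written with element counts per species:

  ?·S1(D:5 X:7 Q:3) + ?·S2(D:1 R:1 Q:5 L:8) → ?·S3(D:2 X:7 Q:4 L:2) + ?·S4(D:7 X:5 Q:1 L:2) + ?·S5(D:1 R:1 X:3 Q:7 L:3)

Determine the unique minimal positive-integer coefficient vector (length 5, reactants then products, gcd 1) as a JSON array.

Coefficients: [5, 2, 2, 3, 2]

D: 5·5+2·1 = 27 | 2·2+3·7+2·1 = 27
R: 5·0+2·1 = 2 | 2·0+3·0+2·1 = 2
X: 5·7+2·0 = 35 | 2·7+3·5+2·3 = 35
Q: 5·3+2·5 = 25 | 2·4+3·1+2·7 = 25
L: 5·0+2·8 = 16 | 2·2+3·2+2·3 = 16
gcd(5,2,2,3,2) = 1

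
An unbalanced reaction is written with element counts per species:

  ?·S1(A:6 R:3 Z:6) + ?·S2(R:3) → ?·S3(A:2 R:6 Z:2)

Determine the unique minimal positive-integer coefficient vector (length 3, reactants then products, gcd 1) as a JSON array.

Coefficients: [1, 5, 3]

A: 1·6+5·0 = 6 | 3·2 = 6
R: 1·3+5·3 = 18 | 3·6 = 18
Z: 1·6+5·0 = 6 | 3·2 = 6
gcd(1,5,3) = 1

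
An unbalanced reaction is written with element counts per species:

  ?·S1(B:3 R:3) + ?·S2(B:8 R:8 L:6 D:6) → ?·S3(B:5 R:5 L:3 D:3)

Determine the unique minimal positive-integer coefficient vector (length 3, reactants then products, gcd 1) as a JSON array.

B: 2·3+3·8 = 30 | 6·5 = 30
R: 2·3+3·8 = 30 | 6·5 = 30
L: 2·0+3·6 = 18 | 6·3 = 18
D: 2·0+3·6 = 18 | 6·3 = 18
gcd(2,3,6) = 1

Coefficients: [2, 3, 6]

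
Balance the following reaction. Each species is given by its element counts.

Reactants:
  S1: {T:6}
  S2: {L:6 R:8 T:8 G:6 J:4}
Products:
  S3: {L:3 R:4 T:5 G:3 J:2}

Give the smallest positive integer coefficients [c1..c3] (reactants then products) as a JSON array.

L: 1·0+3·6 = 18 | 6·3 = 18
R: 1·0+3·8 = 24 | 6·4 = 24
T: 1·6+3·8 = 30 | 6·5 = 30
G: 1·0+3·6 = 18 | 6·3 = 18
J: 1·0+3·4 = 12 | 6·2 = 12
gcd(1,3,6) = 1

Coefficients: [1, 3, 6]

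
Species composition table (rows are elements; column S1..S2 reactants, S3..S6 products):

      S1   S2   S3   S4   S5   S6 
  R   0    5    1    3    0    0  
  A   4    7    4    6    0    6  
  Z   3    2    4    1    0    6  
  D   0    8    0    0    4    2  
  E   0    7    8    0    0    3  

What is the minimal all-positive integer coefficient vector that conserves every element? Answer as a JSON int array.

Coefficients: [5, 2, 1, 3, 3, 2]

R: 5·0+2·5 = 10 | 1·1+3·3+3·0+2·0 = 10
A: 5·4+2·7 = 34 | 1·4+3·6+3·0+2·6 = 34
Z: 5·3+2·2 = 19 | 1·4+3·1+3·0+2·6 = 19
D: 5·0+2·8 = 16 | 1·0+3·0+3·4+2·2 = 16
E: 5·0+2·7 = 14 | 1·8+3·0+3·0+2·3 = 14
gcd(5,2,1,3,3,2) = 1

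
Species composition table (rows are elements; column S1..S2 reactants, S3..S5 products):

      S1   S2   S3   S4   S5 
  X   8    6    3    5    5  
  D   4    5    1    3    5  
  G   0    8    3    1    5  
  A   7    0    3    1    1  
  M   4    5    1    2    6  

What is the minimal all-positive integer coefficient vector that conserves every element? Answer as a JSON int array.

X: 4·8+6·6 = 68 | 6·3+5·5+5·5 = 68
D: 4·4+6·5 = 46 | 6·1+5·3+5·5 = 46
G: 4·0+6·8 = 48 | 6·3+5·1+5·5 = 48
A: 4·7+6·0 = 28 | 6·3+5·1+5·1 = 28
M: 4·4+6·5 = 46 | 6·1+5·2+5·6 = 46
gcd(4,6,6,5,5) = 1

Coefficients: [4, 6, 6, 5, 5]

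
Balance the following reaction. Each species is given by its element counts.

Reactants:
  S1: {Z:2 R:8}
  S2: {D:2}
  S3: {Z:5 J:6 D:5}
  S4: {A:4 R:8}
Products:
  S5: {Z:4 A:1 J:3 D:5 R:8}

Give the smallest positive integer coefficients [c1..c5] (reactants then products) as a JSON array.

Coefficients: [3, 5, 2, 1, 4]

Z: 3·2+5·0+2·5+1·0 = 16 | 4·4 = 16
A: 3·0+5·0+2·0+1·4 = 4 | 4·1 = 4
J: 3·0+5·0+2·6+1·0 = 12 | 4·3 = 12
D: 3·0+5·2+2·5+1·0 = 20 | 4·5 = 20
R: 3·8+5·0+2·0+1·8 = 32 | 4·8 = 32
gcd(3,5,2,1,4) = 1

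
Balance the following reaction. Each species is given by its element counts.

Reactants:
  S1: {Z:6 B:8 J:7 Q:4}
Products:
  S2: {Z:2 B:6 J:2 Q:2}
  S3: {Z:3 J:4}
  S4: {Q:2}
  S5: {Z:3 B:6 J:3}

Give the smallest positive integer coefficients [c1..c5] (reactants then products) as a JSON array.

Z: 3·6 = 18 | 3·2+3·3+3·0+1·3 = 18
B: 3·8 = 24 | 3·6+3·0+3·0+1·6 = 24
J: 3·7 = 21 | 3·2+3·4+3·0+1·3 = 21
Q: 3·4 = 12 | 3·2+3·0+3·2+1·0 = 12
gcd(3,3,3,3,1) = 1

Coefficients: [3, 3, 3, 3, 1]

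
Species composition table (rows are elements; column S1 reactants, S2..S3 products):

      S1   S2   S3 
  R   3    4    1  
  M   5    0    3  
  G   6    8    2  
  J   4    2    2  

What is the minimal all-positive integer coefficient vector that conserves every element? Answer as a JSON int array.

R: 3·3 = 9 | 1·4+5·1 = 9
M: 3·5 = 15 | 1·0+5·3 = 15
G: 3·6 = 18 | 1·8+5·2 = 18
J: 3·4 = 12 | 1·2+5·2 = 12
gcd(3,1,5) = 1

Coefficients: [3, 1, 5]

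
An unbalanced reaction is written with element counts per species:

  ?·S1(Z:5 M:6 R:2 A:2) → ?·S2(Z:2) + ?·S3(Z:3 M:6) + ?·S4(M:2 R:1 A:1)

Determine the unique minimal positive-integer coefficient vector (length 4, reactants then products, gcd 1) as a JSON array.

Coefficients: [3, 6, 1, 6]

Z: 3·5 = 15 | 6·2+1·3+6·0 = 15
M: 3·6 = 18 | 6·0+1·6+6·2 = 18
R: 3·2 = 6 | 6·0+1·0+6·1 = 6
A: 3·2 = 6 | 6·0+1·0+6·1 = 6
gcd(3,6,1,6) = 1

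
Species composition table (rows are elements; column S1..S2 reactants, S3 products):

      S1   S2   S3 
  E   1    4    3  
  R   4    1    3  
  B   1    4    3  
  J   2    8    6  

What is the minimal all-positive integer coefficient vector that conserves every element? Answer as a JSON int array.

Coefficients: [3, 3, 5]

E: 3·1+3·4 = 15 | 5·3 = 15
R: 3·4+3·1 = 15 | 5·3 = 15
B: 3·1+3·4 = 15 | 5·3 = 15
J: 3·2+3·8 = 30 | 5·6 = 30
gcd(3,3,5) = 1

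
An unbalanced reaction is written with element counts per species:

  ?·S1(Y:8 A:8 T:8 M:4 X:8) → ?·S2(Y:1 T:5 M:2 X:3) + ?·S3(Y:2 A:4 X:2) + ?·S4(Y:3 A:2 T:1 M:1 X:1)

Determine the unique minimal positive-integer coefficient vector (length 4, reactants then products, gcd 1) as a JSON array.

Coefficients: [3, 4, 4, 4]

Y: 3·8 = 24 | 4·1+4·2+4·3 = 24
A: 3·8 = 24 | 4·0+4·4+4·2 = 24
T: 3·8 = 24 | 4·5+4·0+4·1 = 24
M: 3·4 = 12 | 4·2+4·0+4·1 = 12
X: 3·8 = 24 | 4·3+4·2+4·1 = 24
gcd(3,4,4,4) = 1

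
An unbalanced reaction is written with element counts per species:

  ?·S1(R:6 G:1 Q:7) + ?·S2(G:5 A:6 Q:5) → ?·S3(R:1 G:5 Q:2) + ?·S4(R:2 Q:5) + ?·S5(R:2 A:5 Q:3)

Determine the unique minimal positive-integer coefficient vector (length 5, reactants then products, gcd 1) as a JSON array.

R: 5·6+5·0 = 30 | 6·1+6·2+6·2 = 30
G: 5·1+5·5 = 30 | 6·5+6·0+6·0 = 30
A: 5·0+5·6 = 30 | 6·0+6·0+6·5 = 30
Q: 5·7+5·5 = 60 | 6·2+6·5+6·3 = 60
gcd(5,5,6,6,6) = 1

Coefficients: [5, 5, 6, 6, 6]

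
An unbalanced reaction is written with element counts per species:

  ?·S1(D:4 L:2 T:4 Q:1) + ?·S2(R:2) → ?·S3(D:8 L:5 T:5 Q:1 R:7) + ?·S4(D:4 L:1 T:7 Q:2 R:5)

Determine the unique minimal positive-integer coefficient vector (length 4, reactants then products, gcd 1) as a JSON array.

Coefficients: [3, 6, 1, 1]

D: 3·4+6·0 = 12 | 1·8+1·4 = 12
L: 3·2+6·0 = 6 | 1·5+1·1 = 6
T: 3·4+6·0 = 12 | 1·5+1·7 = 12
Q: 3·1+6·0 = 3 | 1·1+1·2 = 3
R: 3·0+6·2 = 12 | 1·7+1·5 = 12
gcd(3,6,1,1) = 1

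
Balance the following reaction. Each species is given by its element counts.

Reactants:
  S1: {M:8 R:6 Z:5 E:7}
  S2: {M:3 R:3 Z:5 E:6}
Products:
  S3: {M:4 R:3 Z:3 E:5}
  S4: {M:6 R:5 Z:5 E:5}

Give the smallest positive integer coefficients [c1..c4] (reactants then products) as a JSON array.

Coefficients: [4, 2, 5, 3]

M: 4·8+2·3 = 38 | 5·4+3·6 = 38
R: 4·6+2·3 = 30 | 5·3+3·5 = 30
Z: 4·5+2·5 = 30 | 5·3+3·5 = 30
E: 4·7+2·6 = 40 | 5·5+3·5 = 40
gcd(4,2,5,3) = 1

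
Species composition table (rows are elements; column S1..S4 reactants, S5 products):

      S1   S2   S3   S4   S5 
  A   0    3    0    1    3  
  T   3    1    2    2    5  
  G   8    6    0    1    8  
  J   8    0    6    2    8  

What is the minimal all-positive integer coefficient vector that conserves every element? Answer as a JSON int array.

A: 2·0+3·3+2·0+6·1 = 15 | 5·3 = 15
T: 2·3+3·1+2·2+6·2 = 25 | 5·5 = 25
G: 2·8+3·6+2·0+6·1 = 40 | 5·8 = 40
J: 2·8+3·0+2·6+6·2 = 40 | 5·8 = 40
gcd(2,3,2,6,5) = 1

Coefficients: [2, 3, 2, 6, 5]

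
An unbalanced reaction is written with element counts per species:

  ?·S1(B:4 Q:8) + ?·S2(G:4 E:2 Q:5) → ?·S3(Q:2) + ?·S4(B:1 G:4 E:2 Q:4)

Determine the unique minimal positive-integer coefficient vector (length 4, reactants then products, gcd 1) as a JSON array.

B: 1·4+4·0 = 4 | 6·0+4·1 = 4
G: 1·0+4·4 = 16 | 6·0+4·4 = 16
E: 1·0+4·2 = 8 | 6·0+4·2 = 8
Q: 1·8+4·5 = 28 | 6·2+4·4 = 28
gcd(1,4,6,4) = 1

Coefficients: [1, 4, 6, 4]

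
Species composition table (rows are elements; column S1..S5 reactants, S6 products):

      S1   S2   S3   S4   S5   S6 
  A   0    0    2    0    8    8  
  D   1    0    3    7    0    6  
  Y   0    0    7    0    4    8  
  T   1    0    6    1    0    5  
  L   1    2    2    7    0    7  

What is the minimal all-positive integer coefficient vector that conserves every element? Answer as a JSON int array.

Coefficients: [3, 5, 4, 3, 5, 6]

A: 3·0+5·0+4·2+3·0+5·8 = 48 | 6·8 = 48
D: 3·1+5·0+4·3+3·7+5·0 = 36 | 6·6 = 36
Y: 3·0+5·0+4·7+3·0+5·4 = 48 | 6·8 = 48
T: 3·1+5·0+4·6+3·1+5·0 = 30 | 6·5 = 30
L: 3·1+5·2+4·2+3·7+5·0 = 42 | 6·7 = 42
gcd(3,5,4,3,5,6) = 1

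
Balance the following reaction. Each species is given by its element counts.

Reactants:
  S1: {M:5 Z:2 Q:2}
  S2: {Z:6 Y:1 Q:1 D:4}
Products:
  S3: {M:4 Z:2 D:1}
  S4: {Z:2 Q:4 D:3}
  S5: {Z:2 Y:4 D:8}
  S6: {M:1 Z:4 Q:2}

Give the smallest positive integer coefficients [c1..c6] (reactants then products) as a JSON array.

Coefficients: [5, 4, 5, 1, 1, 5]

M: 5·5+4·0 = 25 | 5·4+1·0+1·0+5·1 = 25
Z: 5·2+4·6 = 34 | 5·2+1·2+1·2+5·4 = 34
Y: 5·0+4·1 = 4 | 5·0+1·0+1·4+5·0 = 4
Q: 5·2+4·1 = 14 | 5·0+1·4+1·0+5·2 = 14
D: 5·0+4·4 = 16 | 5·1+1·3+1·8+5·0 = 16
gcd(5,4,5,1,1,5) = 1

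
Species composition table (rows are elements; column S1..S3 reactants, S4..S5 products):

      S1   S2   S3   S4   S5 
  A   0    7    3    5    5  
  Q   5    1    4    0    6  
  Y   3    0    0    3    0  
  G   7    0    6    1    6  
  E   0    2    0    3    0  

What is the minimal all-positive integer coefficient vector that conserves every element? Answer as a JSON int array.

Coefficients: [4, 6, 1, 4, 5]

A: 4·0+6·7+1·3 = 45 | 4·5+5·5 = 45
Q: 4·5+6·1+1·4 = 30 | 4·0+5·6 = 30
Y: 4·3+6·0+1·0 = 12 | 4·3+5·0 = 12
G: 4·7+6·0+1·6 = 34 | 4·1+5·6 = 34
E: 4·0+6·2+1·0 = 12 | 4·3+5·0 = 12
gcd(4,6,1,4,5) = 1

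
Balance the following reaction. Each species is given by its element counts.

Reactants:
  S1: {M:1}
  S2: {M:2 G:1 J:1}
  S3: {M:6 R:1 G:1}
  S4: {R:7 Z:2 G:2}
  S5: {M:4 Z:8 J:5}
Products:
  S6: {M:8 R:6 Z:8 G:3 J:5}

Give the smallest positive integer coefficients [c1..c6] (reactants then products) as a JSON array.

Coefficients: [2, 5, 2, 4, 4, 5]

M: 2·1+5·2+2·6+4·0+4·4 = 40 | 5·8 = 40
R: 2·0+5·0+2·1+4·7+4·0 = 30 | 5·6 = 30
Z: 2·0+5·0+2·0+4·2+4·8 = 40 | 5·8 = 40
G: 2·0+5·1+2·1+4·2+4·0 = 15 | 5·3 = 15
J: 2·0+5·1+2·0+4·0+4·5 = 25 | 5·5 = 25
gcd(2,5,2,4,4,5) = 1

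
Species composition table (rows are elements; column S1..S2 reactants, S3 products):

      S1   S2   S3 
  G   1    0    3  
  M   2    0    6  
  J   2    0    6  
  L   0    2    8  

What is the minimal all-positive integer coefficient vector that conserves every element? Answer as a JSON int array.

G: 3·1+4·0 = 3 | 1·3 = 3
M: 3·2+4·0 = 6 | 1·6 = 6
J: 3·2+4·0 = 6 | 1·6 = 6
L: 3·0+4·2 = 8 | 1·8 = 8
gcd(3,4,1) = 1

Coefficients: [3, 4, 1]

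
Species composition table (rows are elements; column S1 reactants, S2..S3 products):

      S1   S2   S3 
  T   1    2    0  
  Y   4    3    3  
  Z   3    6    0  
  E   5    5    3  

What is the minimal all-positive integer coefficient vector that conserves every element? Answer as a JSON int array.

Coefficients: [6, 3, 5]

T: 6·1 = 6 | 3·2+5·0 = 6
Y: 6·4 = 24 | 3·3+5·3 = 24
Z: 6·3 = 18 | 3·6+5·0 = 18
E: 6·5 = 30 | 3·5+5·3 = 30
gcd(6,3,5) = 1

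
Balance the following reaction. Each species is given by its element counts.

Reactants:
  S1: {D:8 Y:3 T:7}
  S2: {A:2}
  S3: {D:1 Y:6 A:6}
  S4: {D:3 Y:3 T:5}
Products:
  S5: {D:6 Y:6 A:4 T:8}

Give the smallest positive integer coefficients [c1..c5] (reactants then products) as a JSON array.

D: 1·8+5·0+1·1+5·3 = 24 | 4·6 = 24
Y: 1·3+5·0+1·6+5·3 = 24 | 4·6 = 24
A: 1·0+5·2+1·6+5·0 = 16 | 4·4 = 16
T: 1·7+5·0+1·0+5·5 = 32 | 4·8 = 32
gcd(1,5,1,5,4) = 1

Coefficients: [1, 5, 1, 5, 4]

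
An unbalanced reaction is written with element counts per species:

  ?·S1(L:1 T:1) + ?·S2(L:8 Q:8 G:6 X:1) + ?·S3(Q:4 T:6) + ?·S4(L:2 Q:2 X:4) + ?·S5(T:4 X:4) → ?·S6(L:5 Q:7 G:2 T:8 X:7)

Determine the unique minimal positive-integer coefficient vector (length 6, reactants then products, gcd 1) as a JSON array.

Coefficients: [4, 2, 4, 5, 5, 6]

L: 4·1+2·8+4·0+5·2+5·0 = 30 | 6·5 = 30
Q: 4·0+2·8+4·4+5·2+5·0 = 42 | 6·7 = 42
G: 4·0+2·6+4·0+5·0+5·0 = 12 | 6·2 = 12
T: 4·1+2·0+4·6+5·0+5·4 = 48 | 6·8 = 48
X: 4·0+2·1+4·0+5·4+5·4 = 42 | 6·7 = 42
gcd(4,2,4,5,5,6) = 1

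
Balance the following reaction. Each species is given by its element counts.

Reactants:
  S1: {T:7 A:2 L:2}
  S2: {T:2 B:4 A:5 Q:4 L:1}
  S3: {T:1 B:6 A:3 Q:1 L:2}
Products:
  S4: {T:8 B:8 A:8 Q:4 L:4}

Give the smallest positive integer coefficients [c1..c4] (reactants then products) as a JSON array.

Coefficients: [4, 4, 4, 5]

T: 4·7+4·2+4·1 = 40 | 5·8 = 40
B: 4·0+4·4+4·6 = 40 | 5·8 = 40
A: 4·2+4·5+4·3 = 40 | 5·8 = 40
Q: 4·0+4·4+4·1 = 20 | 5·4 = 20
L: 4·2+4·1+4·2 = 20 | 5·4 = 20
gcd(4,4,4,5) = 1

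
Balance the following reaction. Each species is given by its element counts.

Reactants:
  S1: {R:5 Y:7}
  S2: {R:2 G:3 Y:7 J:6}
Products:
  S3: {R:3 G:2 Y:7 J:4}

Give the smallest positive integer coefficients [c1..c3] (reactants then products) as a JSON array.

Coefficients: [1, 2, 3]

R: 1·5+2·2 = 9 | 3·3 = 9
G: 1·0+2·3 = 6 | 3·2 = 6
Y: 1·7+2·7 = 21 | 3·7 = 21
J: 1·0+2·6 = 12 | 3·4 = 12
gcd(1,2,3) = 1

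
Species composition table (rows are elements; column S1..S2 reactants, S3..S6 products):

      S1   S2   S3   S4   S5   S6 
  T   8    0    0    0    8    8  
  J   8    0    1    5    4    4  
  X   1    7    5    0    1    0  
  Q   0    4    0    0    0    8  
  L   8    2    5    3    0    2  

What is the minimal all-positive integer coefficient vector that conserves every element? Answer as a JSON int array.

T: 2·8+2·0 = 16 | 3·0+1·0+1·8+1·8 = 16
J: 2·8+2·0 = 16 | 3·1+1·5+1·4+1·4 = 16
X: 2·1+2·7 = 16 | 3·5+1·0+1·1+1·0 = 16
Q: 2·0+2·4 = 8 | 3·0+1·0+1·0+1·8 = 8
L: 2·8+2·2 = 20 | 3·5+1·3+1·0+1·2 = 20
gcd(2,2,3,1,1,1) = 1

Coefficients: [2, 2, 3, 1, 1, 1]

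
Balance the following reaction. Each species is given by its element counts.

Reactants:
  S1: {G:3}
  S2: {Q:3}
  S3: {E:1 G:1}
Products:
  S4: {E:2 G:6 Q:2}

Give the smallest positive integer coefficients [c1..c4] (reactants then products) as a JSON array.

E: 4·0+2·0+6·1 = 6 | 3·2 = 6
G: 4·3+2·0+6·1 = 18 | 3·6 = 18
Q: 4·0+2·3+6·0 = 6 | 3·2 = 6
gcd(4,2,6,3) = 1

Coefficients: [4, 2, 6, 3]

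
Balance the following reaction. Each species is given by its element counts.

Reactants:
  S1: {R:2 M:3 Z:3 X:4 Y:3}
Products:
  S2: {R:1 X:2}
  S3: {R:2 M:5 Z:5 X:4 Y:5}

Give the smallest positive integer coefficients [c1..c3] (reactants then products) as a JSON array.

R: 5·2 = 10 | 4·1+3·2 = 10
M: 5·3 = 15 | 4·0+3·5 = 15
Z: 5·3 = 15 | 4·0+3·5 = 15
X: 5·4 = 20 | 4·2+3·4 = 20
Y: 5·3 = 15 | 4·0+3·5 = 15
gcd(5,4,3) = 1

Coefficients: [5, 4, 3]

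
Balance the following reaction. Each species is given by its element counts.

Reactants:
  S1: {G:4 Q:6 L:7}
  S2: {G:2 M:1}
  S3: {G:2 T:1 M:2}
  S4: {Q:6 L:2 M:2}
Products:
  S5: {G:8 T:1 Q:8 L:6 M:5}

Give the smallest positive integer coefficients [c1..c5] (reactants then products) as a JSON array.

G: 2·4+5·2+3·2+2·0 = 24 | 3·8 = 24
T: 2·0+5·0+3·1+2·0 = 3 | 3·1 = 3
Q: 2·6+5·0+3·0+2·6 = 24 | 3·8 = 24
L: 2·7+5·0+3·0+2·2 = 18 | 3·6 = 18
M: 2·0+5·1+3·2+2·2 = 15 | 3·5 = 15
gcd(2,5,3,2,3) = 1

Coefficients: [2, 5, 3, 2, 3]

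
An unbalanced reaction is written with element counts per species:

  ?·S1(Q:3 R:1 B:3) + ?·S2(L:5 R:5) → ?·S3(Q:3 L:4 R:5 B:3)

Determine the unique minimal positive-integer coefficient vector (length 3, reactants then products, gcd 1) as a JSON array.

Coefficients: [5, 4, 5]

Q: 5·3+4·0 = 15 | 5·3 = 15
L: 5·0+4·5 = 20 | 5·4 = 20
R: 5·1+4·5 = 25 | 5·5 = 25
B: 5·3+4·0 = 15 | 5·3 = 15
gcd(5,4,5) = 1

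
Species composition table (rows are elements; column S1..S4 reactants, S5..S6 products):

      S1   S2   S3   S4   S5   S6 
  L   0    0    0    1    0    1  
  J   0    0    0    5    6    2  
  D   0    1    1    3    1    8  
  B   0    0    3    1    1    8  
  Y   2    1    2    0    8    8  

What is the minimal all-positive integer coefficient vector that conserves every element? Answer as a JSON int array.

Coefficients: [4, 6, 5, 2, 1, 2]

L: 4·0+6·0+5·0+2·1 = 2 | 1·0+2·1 = 2
J: 4·0+6·0+5·0+2·5 = 10 | 1·6+2·2 = 10
D: 4·0+6·1+5·1+2·3 = 17 | 1·1+2·8 = 17
B: 4·0+6·0+5·3+2·1 = 17 | 1·1+2·8 = 17
Y: 4·2+6·1+5·2+2·0 = 24 | 1·8+2·8 = 24
gcd(4,6,5,2,1,2) = 1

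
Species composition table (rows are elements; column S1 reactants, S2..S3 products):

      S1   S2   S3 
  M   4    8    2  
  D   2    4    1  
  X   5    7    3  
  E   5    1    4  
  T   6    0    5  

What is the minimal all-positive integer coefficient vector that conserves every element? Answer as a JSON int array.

M: 5·4 = 20 | 1·8+6·2 = 20
D: 5·2 = 10 | 1·4+6·1 = 10
X: 5·5 = 25 | 1·7+6·3 = 25
E: 5·5 = 25 | 1·1+6·4 = 25
T: 5·6 = 30 | 1·0+6·5 = 30
gcd(5,1,6) = 1

Coefficients: [5, 1, 6]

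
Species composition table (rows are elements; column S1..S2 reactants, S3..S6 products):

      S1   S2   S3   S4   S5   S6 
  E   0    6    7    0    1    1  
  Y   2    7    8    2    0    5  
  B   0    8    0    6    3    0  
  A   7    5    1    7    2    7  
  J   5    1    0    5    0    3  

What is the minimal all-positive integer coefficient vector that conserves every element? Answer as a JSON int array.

Coefficients: [5, 6, 4, 5, 6, 2]

E: 5·0+6·6 = 36 | 4·7+5·0+6·1+2·1 = 36
Y: 5·2+6·7 = 52 | 4·8+5·2+6·0+2·5 = 52
B: 5·0+6·8 = 48 | 4·0+5·6+6·3+2·0 = 48
A: 5·7+6·5 = 65 | 4·1+5·7+6·2+2·7 = 65
J: 5·5+6·1 = 31 | 4·0+5·5+6·0+2·3 = 31
gcd(5,6,4,5,6,2) = 1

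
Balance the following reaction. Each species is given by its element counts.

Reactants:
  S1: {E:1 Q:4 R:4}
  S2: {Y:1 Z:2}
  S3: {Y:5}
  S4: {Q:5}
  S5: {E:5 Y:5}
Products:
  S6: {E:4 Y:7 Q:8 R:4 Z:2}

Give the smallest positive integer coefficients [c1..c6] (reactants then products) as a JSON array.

E: 5·1+5·0+3·0+4·0+3·5 = 20 | 5·4 = 20
Y: 5·0+5·1+3·5+4·0+3·5 = 35 | 5·7 = 35
Q: 5·4+5·0+3·0+4·5+3·0 = 40 | 5·8 = 40
R: 5·4+5·0+3·0+4·0+3·0 = 20 | 5·4 = 20
Z: 5·0+5·2+3·0+4·0+3·0 = 10 | 5·2 = 10
gcd(5,5,3,4,3,5) = 1

Coefficients: [5, 5, 3, 4, 3, 5]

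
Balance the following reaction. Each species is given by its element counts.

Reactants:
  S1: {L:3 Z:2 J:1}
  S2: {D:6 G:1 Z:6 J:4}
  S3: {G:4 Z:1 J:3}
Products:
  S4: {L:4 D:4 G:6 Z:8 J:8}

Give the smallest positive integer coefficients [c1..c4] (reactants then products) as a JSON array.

Coefficients: [4, 2, 4, 3]

L: 4·3+2·0+4·0 = 12 | 3·4 = 12
D: 4·0+2·6+4·0 = 12 | 3·4 = 12
G: 4·0+2·1+4·4 = 18 | 3·6 = 18
Z: 4·2+2·6+4·1 = 24 | 3·8 = 24
J: 4·1+2·4+4·3 = 24 | 3·8 = 24
gcd(4,2,4,3) = 1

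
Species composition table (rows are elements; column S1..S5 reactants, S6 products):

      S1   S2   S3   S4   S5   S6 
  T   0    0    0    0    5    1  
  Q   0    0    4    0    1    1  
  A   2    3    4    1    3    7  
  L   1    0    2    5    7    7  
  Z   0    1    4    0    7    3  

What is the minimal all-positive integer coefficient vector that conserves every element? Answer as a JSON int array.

Coefficients: [6, 4, 1, 4, 1, 5]

T: 6·0+4·0+1·0+4·0+1·5 = 5 | 5·1 = 5
Q: 6·0+4·0+1·4+4·0+1·1 = 5 | 5·1 = 5
A: 6·2+4·3+1·4+4·1+1·3 = 35 | 5·7 = 35
L: 6·1+4·0+1·2+4·5+1·7 = 35 | 5·7 = 35
Z: 6·0+4·1+1·4+4·0+1·7 = 15 | 5·3 = 15
gcd(6,4,1,4,1,5) = 1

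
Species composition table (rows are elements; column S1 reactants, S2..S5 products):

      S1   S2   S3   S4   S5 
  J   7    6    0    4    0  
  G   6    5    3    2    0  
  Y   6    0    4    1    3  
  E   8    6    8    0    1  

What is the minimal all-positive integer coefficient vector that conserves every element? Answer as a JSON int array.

J: 2·7 = 14 | 1·6+1·0+2·4+2·0 = 14
G: 2·6 = 12 | 1·5+1·3+2·2+2·0 = 12
Y: 2·6 = 12 | 1·0+1·4+2·1+2·3 = 12
E: 2·8 = 16 | 1·6+1·8+2·0+2·1 = 16
gcd(2,1,1,2,2) = 1

Coefficients: [2, 1, 1, 2, 2]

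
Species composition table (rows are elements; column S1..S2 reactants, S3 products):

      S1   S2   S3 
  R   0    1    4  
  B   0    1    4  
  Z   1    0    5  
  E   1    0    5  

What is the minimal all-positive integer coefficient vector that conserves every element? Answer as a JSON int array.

R: 5·0+4·1 = 4 | 1·4 = 4
B: 5·0+4·1 = 4 | 1·4 = 4
Z: 5·1+4·0 = 5 | 1·5 = 5
E: 5·1+4·0 = 5 | 1·5 = 5
gcd(5,4,1) = 1

Coefficients: [5, 4, 1]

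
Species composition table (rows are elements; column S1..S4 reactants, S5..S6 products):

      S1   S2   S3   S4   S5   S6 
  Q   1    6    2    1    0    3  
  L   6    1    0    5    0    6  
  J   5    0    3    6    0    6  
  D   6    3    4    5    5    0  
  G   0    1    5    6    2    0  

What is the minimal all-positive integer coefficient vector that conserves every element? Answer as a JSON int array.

Q: 3·1+1·6+1·2+1·1 = 12 | 6·0+4·3 = 12
L: 3·6+1·1+1·0+1·5 = 24 | 6·0+4·6 = 24
J: 3·5+1·0+1·3+1·6 = 24 | 6·0+4·6 = 24
D: 3·6+1·3+1·4+1·5 = 30 | 6·5+4·0 = 30
G: 3·0+1·1+1·5+1·6 = 12 | 6·2+4·0 = 12
gcd(3,1,1,1,6,4) = 1

Coefficients: [3, 1, 1, 1, 6, 4]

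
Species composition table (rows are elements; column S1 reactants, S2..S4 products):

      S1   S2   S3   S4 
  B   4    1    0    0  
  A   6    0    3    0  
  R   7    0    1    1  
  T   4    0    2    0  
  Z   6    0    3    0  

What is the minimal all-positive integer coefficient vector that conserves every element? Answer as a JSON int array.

B: 1·4 = 4 | 4·1+2·0+5·0 = 4
A: 1·6 = 6 | 4·0+2·3+5·0 = 6
R: 1·7 = 7 | 4·0+2·1+5·1 = 7
T: 1·4 = 4 | 4·0+2·2+5·0 = 4
Z: 1·6 = 6 | 4·0+2·3+5·0 = 6
gcd(1,4,2,5) = 1

Coefficients: [1, 4, 2, 5]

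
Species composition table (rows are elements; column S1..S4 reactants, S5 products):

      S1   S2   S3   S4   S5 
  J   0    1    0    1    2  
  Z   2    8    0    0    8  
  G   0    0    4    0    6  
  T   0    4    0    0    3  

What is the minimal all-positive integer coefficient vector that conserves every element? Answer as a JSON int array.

Coefficients: [4, 3, 6, 5, 4]

J: 4·0+3·1+6·0+5·1 = 8 | 4·2 = 8
Z: 4·2+3·8+6·0+5·0 = 32 | 4·8 = 32
G: 4·0+3·0+6·4+5·0 = 24 | 4·6 = 24
T: 4·0+3·4+6·0+5·0 = 12 | 4·3 = 12
gcd(4,3,6,5,4) = 1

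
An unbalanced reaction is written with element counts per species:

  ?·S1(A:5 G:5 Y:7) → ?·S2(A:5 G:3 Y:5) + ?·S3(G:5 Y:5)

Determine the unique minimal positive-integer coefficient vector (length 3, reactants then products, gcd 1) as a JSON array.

A: 5·5 = 25 | 5·5+2·0 = 25
G: 5·5 = 25 | 5·3+2·5 = 25
Y: 5·7 = 35 | 5·5+2·5 = 35
gcd(5,5,2) = 1

Coefficients: [5, 5, 2]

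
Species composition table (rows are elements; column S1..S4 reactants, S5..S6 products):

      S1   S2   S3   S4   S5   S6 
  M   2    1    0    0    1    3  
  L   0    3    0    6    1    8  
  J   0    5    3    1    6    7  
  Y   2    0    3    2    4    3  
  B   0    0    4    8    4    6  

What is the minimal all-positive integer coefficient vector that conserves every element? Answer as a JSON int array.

M: 3·2+5·1+6·0+1·0 = 11 | 5·1+2·3 = 11
L: 3·0+5·3+6·0+1·6 = 21 | 5·1+2·8 = 21
J: 3·0+5·5+6·3+1·1 = 44 | 5·6+2·7 = 44
Y: 3·2+5·0+6·3+1·2 = 26 | 5·4+2·3 = 26
B: 3·0+5·0+6·4+1·8 = 32 | 5·4+2·6 = 32
gcd(3,5,6,1,5,2) = 1

Coefficients: [3, 5, 6, 1, 5, 2]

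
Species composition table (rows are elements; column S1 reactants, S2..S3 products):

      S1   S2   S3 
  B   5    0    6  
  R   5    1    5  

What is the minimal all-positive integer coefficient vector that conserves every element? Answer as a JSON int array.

B: 6·5 = 30 | 5·0+5·6 = 30
R: 6·5 = 30 | 5·1+5·5 = 30
gcd(6,5,5) = 1

Coefficients: [6, 5, 5]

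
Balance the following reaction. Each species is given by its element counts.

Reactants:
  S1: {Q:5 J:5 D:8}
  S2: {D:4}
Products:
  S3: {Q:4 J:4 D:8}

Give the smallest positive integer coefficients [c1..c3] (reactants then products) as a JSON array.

Coefficients: [4, 2, 5]

Q: 4·5+2·0 = 20 | 5·4 = 20
J: 4·5+2·0 = 20 | 5·4 = 20
D: 4·8+2·4 = 40 | 5·8 = 40
gcd(4,2,5) = 1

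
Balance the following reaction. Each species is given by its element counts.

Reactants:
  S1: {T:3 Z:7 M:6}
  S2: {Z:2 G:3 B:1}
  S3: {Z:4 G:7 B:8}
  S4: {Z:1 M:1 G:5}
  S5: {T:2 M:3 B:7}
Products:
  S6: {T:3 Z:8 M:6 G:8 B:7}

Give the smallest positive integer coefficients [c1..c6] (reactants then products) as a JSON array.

T: 3·3+6·0+1·0+3·0+3·2 = 15 | 5·3 = 15
Z: 3·7+6·2+1·4+3·1+3·0 = 40 | 5·8 = 40
M: 3·6+6·0+1·0+3·1+3·3 = 30 | 5·6 = 30
G: 3·0+6·3+1·7+3·5+3·0 = 40 | 5·8 = 40
B: 3·0+6·1+1·8+3·0+3·7 = 35 | 5·7 = 35
gcd(3,6,1,3,3,5) = 1

Coefficients: [3, 6, 1, 3, 3, 5]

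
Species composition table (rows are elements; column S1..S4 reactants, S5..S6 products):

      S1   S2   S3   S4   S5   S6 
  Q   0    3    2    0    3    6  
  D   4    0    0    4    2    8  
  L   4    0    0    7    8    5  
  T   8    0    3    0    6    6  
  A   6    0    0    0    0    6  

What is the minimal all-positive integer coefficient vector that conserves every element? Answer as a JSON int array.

Q: 3·0+6·3+6·2+5·0 = 30 | 4·3+3·6 = 30
D: 3·4+6·0+6·0+5·4 = 32 | 4·2+3·8 = 32
L: 3·4+6·0+6·0+5·7 = 47 | 4·8+3·5 = 47
T: 3·8+6·0+6·3+5·0 = 42 | 4·6+3·6 = 42
A: 3·6+6·0+6·0+5·0 = 18 | 4·0+3·6 = 18
gcd(3,6,6,5,4,3) = 1

Coefficients: [3, 6, 6, 5, 4, 3]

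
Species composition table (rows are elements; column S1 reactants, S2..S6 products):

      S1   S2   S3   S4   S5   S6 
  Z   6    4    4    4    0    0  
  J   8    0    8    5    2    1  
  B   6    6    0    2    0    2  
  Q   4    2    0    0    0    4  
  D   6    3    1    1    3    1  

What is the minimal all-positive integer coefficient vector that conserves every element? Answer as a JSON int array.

Coefficients: [6, 4, 3, 2, 5, 4]

Z: 6·6 = 36 | 4·4+3·4+2·4+5·0+4·0 = 36
J: 6·8 = 48 | 4·0+3·8+2·5+5·2+4·1 = 48
B: 6·6 = 36 | 4·6+3·0+2·2+5·0+4·2 = 36
Q: 6·4 = 24 | 4·2+3·0+2·0+5·0+4·4 = 24
D: 6·6 = 36 | 4·3+3·1+2·1+5·3+4·1 = 36
gcd(6,4,3,2,5,4) = 1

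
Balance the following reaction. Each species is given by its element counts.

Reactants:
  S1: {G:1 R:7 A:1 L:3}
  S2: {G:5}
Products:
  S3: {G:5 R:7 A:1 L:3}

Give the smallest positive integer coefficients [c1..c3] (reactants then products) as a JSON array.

Coefficients: [5, 4, 5]

G: 5·1+4·5 = 25 | 5·5 = 25
R: 5·7+4·0 = 35 | 5·7 = 35
A: 5·1+4·0 = 5 | 5·1 = 5
L: 5·3+4·0 = 15 | 5·3 = 15
gcd(5,4,5) = 1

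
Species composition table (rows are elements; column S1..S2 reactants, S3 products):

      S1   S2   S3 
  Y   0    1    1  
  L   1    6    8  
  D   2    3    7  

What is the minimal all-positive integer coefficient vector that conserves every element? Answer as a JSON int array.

Coefficients: [2, 1, 1]

Y: 2·0+1·1 = 1 | 1·1 = 1
L: 2·1+1·6 = 8 | 1·8 = 8
D: 2·2+1·3 = 7 | 1·7 = 7
gcd(2,1,1) = 1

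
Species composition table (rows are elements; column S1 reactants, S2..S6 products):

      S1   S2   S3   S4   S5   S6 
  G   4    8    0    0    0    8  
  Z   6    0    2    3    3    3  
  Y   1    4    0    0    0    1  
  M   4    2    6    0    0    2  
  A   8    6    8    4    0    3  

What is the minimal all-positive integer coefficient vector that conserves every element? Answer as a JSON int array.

Coefficients: [6, 1, 3, 3, 5, 2]

G: 6·4 = 24 | 1·8+3·0+3·0+5·0+2·8 = 24
Z: 6·6 = 36 | 1·0+3·2+3·3+5·3+2·3 = 36
Y: 6·1 = 6 | 1·4+3·0+3·0+5·0+2·1 = 6
M: 6·4 = 24 | 1·2+3·6+3·0+5·0+2·2 = 24
A: 6·8 = 48 | 1·6+3·8+3·4+5·0+2·3 = 48
gcd(6,1,3,3,5,2) = 1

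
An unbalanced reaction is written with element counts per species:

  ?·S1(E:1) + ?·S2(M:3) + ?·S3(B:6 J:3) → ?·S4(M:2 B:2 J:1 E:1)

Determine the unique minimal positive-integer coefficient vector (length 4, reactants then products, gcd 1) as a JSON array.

Coefficients: [3, 2, 1, 3]

M: 3·0+2·3+1·0 = 6 | 3·2 = 6
B: 3·0+2·0+1·6 = 6 | 3·2 = 6
J: 3·0+2·0+1·3 = 3 | 3·1 = 3
E: 3·1+2·0+1·0 = 3 | 3·1 = 3
gcd(3,2,1,3) = 1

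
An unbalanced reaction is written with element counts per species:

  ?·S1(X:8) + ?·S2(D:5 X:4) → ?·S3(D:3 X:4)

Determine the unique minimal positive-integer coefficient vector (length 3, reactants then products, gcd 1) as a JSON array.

D: 1·0+3·5 = 15 | 5·3 = 15
X: 1·8+3·4 = 20 | 5·4 = 20
gcd(1,3,5) = 1

Coefficients: [1, 3, 5]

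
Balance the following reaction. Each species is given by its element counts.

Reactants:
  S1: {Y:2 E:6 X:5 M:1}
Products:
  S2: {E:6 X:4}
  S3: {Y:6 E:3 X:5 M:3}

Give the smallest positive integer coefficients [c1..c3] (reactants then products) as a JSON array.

Coefficients: [6, 5, 2]

Y: 6·2 = 12 | 5·0+2·6 = 12
E: 6·6 = 36 | 5·6+2·3 = 36
X: 6·5 = 30 | 5·4+2·5 = 30
M: 6·1 = 6 | 5·0+2·3 = 6
gcd(6,5,2) = 1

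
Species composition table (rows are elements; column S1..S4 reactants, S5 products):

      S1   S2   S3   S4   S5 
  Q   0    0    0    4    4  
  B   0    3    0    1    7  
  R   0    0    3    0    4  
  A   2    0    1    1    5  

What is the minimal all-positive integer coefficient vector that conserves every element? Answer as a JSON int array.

Q: 4·0+6·0+4·0+3·4 = 12 | 3·4 = 12
B: 4·0+6·3+4·0+3·1 = 21 | 3·7 = 21
R: 4·0+6·0+4·3+3·0 = 12 | 3·4 = 12
A: 4·2+6·0+4·1+3·1 = 15 | 3·5 = 15
gcd(4,6,4,3,3) = 1

Coefficients: [4, 6, 4, 3, 3]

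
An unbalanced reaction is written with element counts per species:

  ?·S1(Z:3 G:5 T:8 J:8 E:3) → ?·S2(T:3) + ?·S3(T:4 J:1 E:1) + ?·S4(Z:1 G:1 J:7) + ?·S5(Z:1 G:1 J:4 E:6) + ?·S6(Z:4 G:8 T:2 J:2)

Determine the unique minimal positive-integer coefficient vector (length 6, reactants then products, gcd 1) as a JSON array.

Z: 6·3 = 18 | 6·0+6·0+4·1+2·1+3·4 = 18
G: 6·5 = 30 | 6·0+6·0+4·1+2·1+3·8 = 30
T: 6·8 = 48 | 6·3+6·4+4·0+2·0+3·2 = 48
J: 6·8 = 48 | 6·0+6·1+4·7+2·4+3·2 = 48
E: 6·3 = 18 | 6·0+6·1+4·0+2·6+3·0 = 18
gcd(6,6,6,4,2,3) = 1

Coefficients: [6, 6, 6, 4, 2, 3]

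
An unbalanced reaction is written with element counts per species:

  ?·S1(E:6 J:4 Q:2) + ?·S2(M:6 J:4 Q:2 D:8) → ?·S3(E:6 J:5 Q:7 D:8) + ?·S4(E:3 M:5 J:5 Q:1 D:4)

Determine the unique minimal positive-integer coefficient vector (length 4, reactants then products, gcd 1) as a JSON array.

Coefficients: [5, 5, 2, 6]

E: 5·6+5·0 = 30 | 2·6+6·3 = 30
M: 5·0+5·6 = 30 | 2·0+6·5 = 30
J: 5·4+5·4 = 40 | 2·5+6·5 = 40
Q: 5·2+5·2 = 20 | 2·7+6·1 = 20
D: 5·0+5·8 = 40 | 2·8+6·4 = 40
gcd(5,5,2,6) = 1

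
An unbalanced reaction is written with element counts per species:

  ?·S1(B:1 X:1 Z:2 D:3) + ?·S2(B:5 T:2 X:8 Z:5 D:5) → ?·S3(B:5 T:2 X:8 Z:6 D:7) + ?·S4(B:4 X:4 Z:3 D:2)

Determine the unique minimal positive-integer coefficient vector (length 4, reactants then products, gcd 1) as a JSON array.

B: 4·1+5·5 = 29 | 5·5+1·4 = 29
T: 4·0+5·2 = 10 | 5·2+1·0 = 10
X: 4·1+5·8 = 44 | 5·8+1·4 = 44
Z: 4·2+5·5 = 33 | 5·6+1·3 = 33
D: 4·3+5·5 = 37 | 5·7+1·2 = 37
gcd(4,5,5,1) = 1

Coefficients: [4, 5, 5, 1]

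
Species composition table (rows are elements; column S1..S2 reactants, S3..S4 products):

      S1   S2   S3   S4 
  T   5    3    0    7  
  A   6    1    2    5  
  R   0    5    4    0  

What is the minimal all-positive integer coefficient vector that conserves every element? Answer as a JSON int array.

T: 6·5+4·3 = 42 | 5·0+6·7 = 42
A: 6·6+4·1 = 40 | 5·2+6·5 = 40
R: 6·0+4·5 = 20 | 5·4+6·0 = 20
gcd(6,4,5,6) = 1

Coefficients: [6, 4, 5, 6]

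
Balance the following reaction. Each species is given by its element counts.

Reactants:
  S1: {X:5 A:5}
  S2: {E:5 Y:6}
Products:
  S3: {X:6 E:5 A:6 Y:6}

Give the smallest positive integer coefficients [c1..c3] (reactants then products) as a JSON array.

Coefficients: [6, 5, 5]

X: 6·5+5·0 = 30 | 5·6 = 30
E: 6·0+5·5 = 25 | 5·5 = 25
A: 6·5+5·0 = 30 | 5·6 = 30
Y: 6·0+5·6 = 30 | 5·6 = 30
gcd(6,5,5) = 1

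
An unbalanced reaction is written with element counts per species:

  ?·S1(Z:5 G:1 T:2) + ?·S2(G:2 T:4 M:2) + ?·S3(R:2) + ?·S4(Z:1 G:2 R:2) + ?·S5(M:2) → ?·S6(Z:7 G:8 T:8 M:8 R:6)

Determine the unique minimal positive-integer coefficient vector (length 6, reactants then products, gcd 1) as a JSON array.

Coefficients: [2, 3, 2, 4, 5, 2]

Z: 2·5+3·0+2·0+4·1+5·0 = 14 | 2·7 = 14
G: 2·1+3·2+2·0+4·2+5·0 = 16 | 2·8 = 16
T: 2·2+3·4+2·0+4·0+5·0 = 16 | 2·8 = 16
M: 2·0+3·2+2·0+4·0+5·2 = 16 | 2·8 = 16
R: 2·0+3·0+2·2+4·2+5·0 = 12 | 2·6 = 12
gcd(2,3,2,4,5,2) = 1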